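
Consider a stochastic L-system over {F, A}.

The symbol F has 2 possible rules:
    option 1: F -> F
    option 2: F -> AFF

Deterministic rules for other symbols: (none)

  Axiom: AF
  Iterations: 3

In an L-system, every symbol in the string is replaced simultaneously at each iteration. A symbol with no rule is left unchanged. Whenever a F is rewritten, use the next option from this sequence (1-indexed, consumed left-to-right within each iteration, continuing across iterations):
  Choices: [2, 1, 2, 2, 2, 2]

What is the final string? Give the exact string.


Answer: AAAFFAAFFAFF

Derivation:
Step 0: AF
Step 1: AAFF  (used choices [2])
Step 2: AAFAFF  (used choices [1, 2])
Step 3: AAAFFAAFFAFF  (used choices [2, 2, 2])


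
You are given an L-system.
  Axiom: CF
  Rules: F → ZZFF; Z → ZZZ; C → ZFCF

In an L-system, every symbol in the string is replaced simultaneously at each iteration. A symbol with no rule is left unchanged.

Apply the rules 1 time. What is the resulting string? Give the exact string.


Answer: ZFCFZZFF

Derivation:
Step 0: CF
Step 1: ZFCFZZFF


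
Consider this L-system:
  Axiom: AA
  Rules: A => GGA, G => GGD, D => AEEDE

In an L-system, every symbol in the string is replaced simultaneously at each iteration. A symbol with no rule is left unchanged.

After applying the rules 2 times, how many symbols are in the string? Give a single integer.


Answer: 18

Derivation:
Step 0: length = 2
Step 1: length = 6
Step 2: length = 18


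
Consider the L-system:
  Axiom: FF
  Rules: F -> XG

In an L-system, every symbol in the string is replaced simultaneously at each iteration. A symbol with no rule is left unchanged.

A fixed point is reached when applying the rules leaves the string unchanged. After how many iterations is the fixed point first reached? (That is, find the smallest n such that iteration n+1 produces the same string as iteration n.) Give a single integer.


Answer: 1

Derivation:
Step 0: FF
Step 1: XGXG
Step 2: XGXG  (unchanged — fixed point at step 1)


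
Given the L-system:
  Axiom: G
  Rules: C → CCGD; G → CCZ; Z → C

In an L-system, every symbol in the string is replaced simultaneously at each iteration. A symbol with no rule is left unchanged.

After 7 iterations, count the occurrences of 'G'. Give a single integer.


Answer: 320

Derivation:
Final string: CCGDCCGDCCZDCCGDCCGDCCZDCCGDCCGDCDCCGDCCGDCCZDCCGDCCGDCCZDCCGDCCGDCDCCGDCCGDCCZDCCGDCCGDCCZDCCGDDCCGDCCGDCCZDCCGDCCGDCCZDCCGDCCGDCDCCGDCCGDCCZDCCGDCCGDCCZDCCGDCCGDCDCCGDCCGDCCZDCCGDCCGDCCZDCCGDDCCGDCCGDCCZDCCGDCCGDCCZDCCGDCCGDCDCCGDCCGDCCZDCCGDCCGDCCZDCCGDCCGDCDCCGDCCGDCCZDDCCGDCCGDCCZDCCGDCCGDCCZDCCGDCCGDCDCCGDCCGDCCZDCCGDCCGDCCZDCCGDCCGDCDCCGDCCGDCCZDCCGDCCGDCCZDCCGDDCCGDCCGDCCZDCCGDCCGDCCZDCCGDCCGDCDCCGDCCGDCCZDCCGDCCGDCCZDCCGDCCGDCDCCGDCCGDCCZDCCGDCCGDCCZDCCGDDCCGDCCGDCCZDCCGDCCGDCCZDCCGDCCGDCDCCGDCCGDCCZDCCGDCCGDCCZDCCGDCCGDCDCCGDCCGDCCZDDCCGDCCGDCCZDCCGDCCGDCCZDCCGDCCGDCDCCGDCCGDCCZDCCGDCCGDCCZDCCGDCCGDCDCCGDCCGDCCZDCCGDCCGDCCZDCCGDDCCGDCCGDCCZDCCGDCCGDCCZDCCGDCCGDCDCCGDCCGDCCZDCCGDCCGDCCZDCCGDCCGDCDCCGDCCGDCCZDCCGDCCGDCCZDCCGDDCCGDCCGDCCZDCCGDCCGDCCZDCCGDCCGDCDDCCGDCCGDCCZDCCGDCCGDCCZDCCGDCCGDCDCCGDCCGDCCZDCCGDCCGDCCZDCCGDCCGDCDCCGDCCGDCCZDCCGDCCGDCCZDCCGDDCCGDCCGDCCZDCCGDCCGDCCZDCCGDCCGDCDCCGDCCGDCCZDCCGDCCGDCCZDCCGDCCGDCDCCGDCCGDCCZDCCGDCCGDCCZDCCGDDCCGDCCGDCCZDCCGDCCGDCCZDCCGDCCGDCDCCGDCCGDCCZDCCGDCCGDCCZDCCGDCCGDCDCCGDCCGDCCZDDCCGDCCGDCCZDCCGDCCGDCCZDCCGDCCGDCDCCGDCCGDCCZDCCGDCCGDCCZDCCGDCCGDCDCCGDCCGDCCZDCCGDCCGDCCZDCCGDDCCGDCCGDCCZDCCGDCCGDCCZDCCGDCCGDCDCCGDCCGDCCZDCCGDCCGDCCZDCCGDCCGDCDCCGDCCGDCCZDCCGDCCGDCCZDCCGDDCCGDCCGDCCZDCCGDCCGDCCZDCCGDCCGDCDCCGDCCGDCCZDCCGDCCGDCCZDCCGDCCGDCDCCGDCCGDCCZDDCCGDCCGDCCZDCCGDCCGDCCZDCCGDCCGDCDCCGDCCGDCCZDCCGDCCGDCCZDCCGDCCGDCDCCGDCCGDCCZDCCGDCCGDCCZDCCGDDCCGDCCGDCCZDCCGDCCGDCCZDCCGDCCGDCDCCGDCCGDCCZDCCGDCCGDCCZDCCGDCCGDCDCCGDCCGDCCZDCCGDCCGDCCZDCCGDDCCGDCCGDCCZDCCGDCCGDCCZDCCGDCCGDCDDCCGDCCGDCCZDCCGDCCGDCCZDCCGDCCGDCDCCGDCCGDCCZDCCGDCCGDCCZDCCGDCCGDCDCCGDCCGDCCZDCCGDCCGDCCZDCCGDDCCGDCCGDCCZDCCGDCCGDCCZDCCGDCCGDCDCCGDCCGDCCZDCCGDCCGDCCZDCCGDCCGDCDCCGDCCGDCCZDCCGDCCGDCCZDCCGDDCCGDCCGDCCZDCCGDCCGDCCZDCCGDCCGDCDCCGDCCGDCCZDCCGDCCGDCCZDCCGDCCGDCDCCGDCCGDCCZDD
Count of 'G': 320


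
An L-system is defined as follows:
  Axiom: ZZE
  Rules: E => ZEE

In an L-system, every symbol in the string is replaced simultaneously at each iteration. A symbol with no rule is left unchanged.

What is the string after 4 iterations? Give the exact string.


Step 0: ZZE
Step 1: ZZZEE
Step 2: ZZZZEEZEE
Step 3: ZZZZZEEZEEZZEEZEE
Step 4: ZZZZZZEEZEEZZEEZEEZZZEEZEEZZEEZEE

Answer: ZZZZZZEEZEEZZEEZEEZZZEEZEEZZEEZEE


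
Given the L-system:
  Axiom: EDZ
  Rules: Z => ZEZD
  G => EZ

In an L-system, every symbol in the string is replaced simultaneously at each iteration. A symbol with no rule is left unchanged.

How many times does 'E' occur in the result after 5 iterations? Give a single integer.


Step 0: EDZ  (1 'E')
Step 1: EDZEZD  (2 'E')
Step 2: EDZEZDEZEZDD  (4 'E')
Step 3: EDZEZDEZEZDDEZEZDEZEZDDD  (8 'E')
Step 4: EDZEZDEZEZDDEZEZDEZEZDDDEZEZDEZEZDDEZEZDEZEZDDDD  (16 'E')
Step 5: EDZEZDEZEZDDEZEZDEZEZDDDEZEZDEZEZDDEZEZDEZEZDDDDEZEZDEZEZDDEZEZDEZEZDDDEZEZDEZEZDDEZEZDEZEZDDDDD  (32 'E')

Answer: 32


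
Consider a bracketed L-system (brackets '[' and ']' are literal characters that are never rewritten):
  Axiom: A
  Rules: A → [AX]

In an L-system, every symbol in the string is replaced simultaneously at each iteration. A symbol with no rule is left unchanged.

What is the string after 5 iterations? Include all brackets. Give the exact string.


Answer: [[[[[AX]X]X]X]X]

Derivation:
Step 0: A
Step 1: [AX]
Step 2: [[AX]X]
Step 3: [[[AX]X]X]
Step 4: [[[[AX]X]X]X]
Step 5: [[[[[AX]X]X]X]X]


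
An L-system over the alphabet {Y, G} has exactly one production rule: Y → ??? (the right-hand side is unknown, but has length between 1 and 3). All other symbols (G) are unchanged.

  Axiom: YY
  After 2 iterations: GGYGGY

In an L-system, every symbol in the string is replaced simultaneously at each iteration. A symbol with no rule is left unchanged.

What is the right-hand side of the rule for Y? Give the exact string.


Trying Y → GY:
  Step 0: YY
  Step 1: GYGY
  Step 2: GGYGGY
Matches the given result.

Answer: GY


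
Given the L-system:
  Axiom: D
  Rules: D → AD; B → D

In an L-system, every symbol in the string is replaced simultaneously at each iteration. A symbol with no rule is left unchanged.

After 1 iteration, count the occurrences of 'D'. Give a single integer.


Answer: 1

Derivation:
Step 0: D  (1 'D')
Step 1: AD  (1 'D')


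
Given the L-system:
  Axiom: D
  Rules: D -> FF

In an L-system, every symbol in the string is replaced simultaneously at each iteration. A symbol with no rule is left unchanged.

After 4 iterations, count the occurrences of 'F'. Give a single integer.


Step 0: D  (0 'F')
Step 1: FF  (2 'F')
Step 2: FF  (2 'F')
Step 3: FF  (2 'F')
Step 4: FF  (2 'F')

Answer: 2


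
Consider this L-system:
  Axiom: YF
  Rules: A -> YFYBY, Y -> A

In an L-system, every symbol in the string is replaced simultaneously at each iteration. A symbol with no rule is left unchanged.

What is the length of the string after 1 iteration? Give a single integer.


Step 0: length = 2
Step 1: length = 2

Answer: 2


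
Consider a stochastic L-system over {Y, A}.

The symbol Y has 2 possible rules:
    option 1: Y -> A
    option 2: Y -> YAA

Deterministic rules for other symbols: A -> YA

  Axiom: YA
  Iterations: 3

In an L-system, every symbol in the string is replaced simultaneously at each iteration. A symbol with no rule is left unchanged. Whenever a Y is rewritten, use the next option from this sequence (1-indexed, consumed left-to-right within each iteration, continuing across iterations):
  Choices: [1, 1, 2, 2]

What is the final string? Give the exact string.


Answer: YAAYAYAYAAYA

Derivation:
Step 0: YA
Step 1: AYA  (used choices [1])
Step 2: YAAYA  (used choices [1])
Step 3: YAAYAYAYAAYA  (used choices [2, 2])


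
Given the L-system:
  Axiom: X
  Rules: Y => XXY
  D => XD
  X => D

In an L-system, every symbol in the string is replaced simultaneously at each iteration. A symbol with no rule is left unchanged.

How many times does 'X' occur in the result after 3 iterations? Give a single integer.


Answer: 1

Derivation:
Step 0: X  (1 'X')
Step 1: D  (0 'X')
Step 2: XD  (1 'X')
Step 3: DXD  (1 'X')


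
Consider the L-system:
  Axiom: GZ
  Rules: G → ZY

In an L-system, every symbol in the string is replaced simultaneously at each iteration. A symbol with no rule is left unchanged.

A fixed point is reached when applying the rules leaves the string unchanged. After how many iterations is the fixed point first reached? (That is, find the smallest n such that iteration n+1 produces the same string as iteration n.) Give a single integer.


Step 0: GZ
Step 1: ZYZ
Step 2: ZYZ  (unchanged — fixed point at step 1)

Answer: 1


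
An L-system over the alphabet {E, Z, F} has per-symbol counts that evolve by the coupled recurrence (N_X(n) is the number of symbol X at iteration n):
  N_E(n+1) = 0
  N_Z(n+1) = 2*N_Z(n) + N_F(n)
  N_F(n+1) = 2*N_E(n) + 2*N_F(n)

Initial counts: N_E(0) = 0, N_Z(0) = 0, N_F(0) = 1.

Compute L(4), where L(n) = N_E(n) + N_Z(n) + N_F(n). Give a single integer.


Answer: 48

Derivation:
Step 0: N_E=0, N_Z=0, N_F=1, L=1
Step 1: N_E=0, N_Z=1, N_F=2, L=3
Step 2: N_E=0, N_Z=4, N_F=4, L=8
Step 3: N_E=0, N_Z=12, N_F=8, L=20
Step 4: N_E=0, N_Z=32, N_F=16, L=48


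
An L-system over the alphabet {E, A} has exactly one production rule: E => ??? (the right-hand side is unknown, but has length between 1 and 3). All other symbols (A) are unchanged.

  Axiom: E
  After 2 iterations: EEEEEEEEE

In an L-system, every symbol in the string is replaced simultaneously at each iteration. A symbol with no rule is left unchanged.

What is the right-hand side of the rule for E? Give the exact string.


Trying E => EEE:
  Step 0: E
  Step 1: EEE
  Step 2: EEEEEEEEE
Matches the given result.

Answer: EEE


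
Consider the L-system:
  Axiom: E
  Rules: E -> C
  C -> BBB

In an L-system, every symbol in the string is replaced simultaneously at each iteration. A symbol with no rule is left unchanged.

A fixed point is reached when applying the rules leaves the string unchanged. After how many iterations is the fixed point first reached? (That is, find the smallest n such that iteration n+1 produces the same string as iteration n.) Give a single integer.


Step 0: E
Step 1: C
Step 2: BBB
Step 3: BBB  (unchanged — fixed point at step 2)

Answer: 2


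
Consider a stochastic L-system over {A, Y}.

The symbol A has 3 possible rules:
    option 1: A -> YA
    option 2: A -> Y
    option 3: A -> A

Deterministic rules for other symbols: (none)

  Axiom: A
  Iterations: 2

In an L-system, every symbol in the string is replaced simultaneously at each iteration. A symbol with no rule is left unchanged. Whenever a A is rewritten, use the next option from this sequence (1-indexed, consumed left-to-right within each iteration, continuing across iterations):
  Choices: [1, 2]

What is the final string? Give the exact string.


Answer: YY

Derivation:
Step 0: A
Step 1: YA  (used choices [1])
Step 2: YY  (used choices [2])


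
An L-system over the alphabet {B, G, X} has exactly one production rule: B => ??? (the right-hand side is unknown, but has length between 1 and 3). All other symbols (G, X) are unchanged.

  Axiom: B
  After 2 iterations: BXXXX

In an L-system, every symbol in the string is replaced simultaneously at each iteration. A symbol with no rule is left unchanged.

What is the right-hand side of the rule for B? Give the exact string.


Trying B => BXX:
  Step 0: B
  Step 1: BXX
  Step 2: BXXXX
Matches the given result.

Answer: BXX


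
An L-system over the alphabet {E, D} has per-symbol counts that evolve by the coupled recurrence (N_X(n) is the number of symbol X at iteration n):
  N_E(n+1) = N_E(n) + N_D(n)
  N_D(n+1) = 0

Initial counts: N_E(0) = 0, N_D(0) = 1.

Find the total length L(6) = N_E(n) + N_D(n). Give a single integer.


Step 0: N_E=0, N_D=1, L=1
Step 1: N_E=1, N_D=0, L=1
Step 2: N_E=1, N_D=0, L=1
Step 3: N_E=1, N_D=0, L=1
Step 4: N_E=1, N_D=0, L=1
Step 5: N_E=1, N_D=0, L=1
Step 6: N_E=1, N_D=0, L=1

Answer: 1


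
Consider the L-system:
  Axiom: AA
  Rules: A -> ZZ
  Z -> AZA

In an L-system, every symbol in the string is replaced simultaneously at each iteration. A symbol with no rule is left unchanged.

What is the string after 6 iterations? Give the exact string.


Answer: AZAAZAZZAZAZZAZAAZAAZAAZAZZAZAZZAZAAZAZZAZAZZZZAZAZZAZAAZAZZAZAZZAZAAZAZZAZAZZZZAZAZZAZAAZAZZAZAZZAZAAZAAZAAZAZZAZAZZAZAAZAAZAAZAZZAZAZZAZAAZAAZAAZAZZAZAZZAZAAZAZZAZAZZZZAZAZZAZAAZAZZAZAZZAZAAZAZZAZAZZZZAZAZZAZAAZAZZAZAZZAZAAZAAZAAZAZZAZAZZAZAAZAAZAAZAZZAZAZZAZAAZAAZAAZAZZAZAZZAZAAZAZZAZAZZZZAZAZZAZAAZAZZAZAZZAZAAZAZZAZAZZZZAZAZZAZAAZAZZAZAZZAZAAZAAZAAZAZZAZAZZAZAAZAAZAAZAZZAZAZZAZAAZAAZAAZAZZAZAZZAZAAZAZZAZAZZZZAZAZZAZAAZAZZAZAZZAZAAZAZZAZAZZZZAZAZZAZAAZAZZAZAZZAZAAZAAZAAZAZZAZAZZAZAAZA

Derivation:
Step 0: AA
Step 1: ZZZZ
Step 2: AZAAZAAZAAZA
Step 3: ZZAZAZZZZAZAZZZZAZAZZZZAZAZZ
Step 4: AZAAZAZZAZAZZAZAAZAAZAAZAZZAZAZZAZAAZAAZAAZAZZAZAZZAZAAZAAZAAZAZZAZAZZAZAAZA
Step 5: ZZAZAZZZZAZAZZAZAAZAZZAZAZZAZAAZAZZAZAZZZZAZAZZZZAZAZZZZAZAZZAZAAZAZZAZAZZAZAAZAZZAZAZZZZAZAZZZZAZAZZZZAZAZZAZAAZAZZAZAZZAZAAZAZZAZAZZZZAZAZZZZAZAZZZZAZAZZAZAAZAZZAZAZZAZAAZAZZAZAZZZZAZAZZ
Step 6: AZAAZAZZAZAZZAZAAZAAZAAZAZZAZAZZAZAAZAZZAZAZZZZAZAZZAZAAZAZZAZAZZAZAAZAZZAZAZZZZAZAZZAZAAZAZZAZAZZAZAAZAAZAAZAZZAZAZZAZAAZAAZAAZAZZAZAZZAZAAZAAZAAZAZZAZAZZAZAAZAZZAZAZZZZAZAZZAZAAZAZZAZAZZAZAAZAZZAZAZZZZAZAZZAZAAZAZZAZAZZAZAAZAAZAAZAZZAZAZZAZAAZAAZAAZAZZAZAZZAZAAZAAZAAZAZZAZAZZAZAAZAZZAZAZZZZAZAZZAZAAZAZZAZAZZAZAAZAZZAZAZZZZAZAZZAZAAZAZZAZAZZAZAAZAAZAAZAZZAZAZZAZAAZAAZAAZAZZAZAZZAZAAZAAZAAZAZZAZAZZAZAAZAZZAZAZZZZAZAZZAZAAZAZZAZAZZAZAAZAZZAZAZZZZAZAZZAZAAZAZZAZAZZAZAAZAAZAAZAZZAZAZZAZAAZA


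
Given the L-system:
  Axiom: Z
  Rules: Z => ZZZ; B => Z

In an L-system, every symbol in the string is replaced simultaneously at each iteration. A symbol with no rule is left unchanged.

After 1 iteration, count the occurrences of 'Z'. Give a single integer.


Answer: 3

Derivation:
Step 0: Z  (1 'Z')
Step 1: ZZZ  (3 'Z')


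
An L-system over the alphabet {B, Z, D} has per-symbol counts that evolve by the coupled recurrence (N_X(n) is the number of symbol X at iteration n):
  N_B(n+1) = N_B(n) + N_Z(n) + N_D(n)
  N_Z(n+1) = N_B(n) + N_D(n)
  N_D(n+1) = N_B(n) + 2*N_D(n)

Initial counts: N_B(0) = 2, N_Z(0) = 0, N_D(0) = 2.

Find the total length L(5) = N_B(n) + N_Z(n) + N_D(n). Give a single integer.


Step 0: N_B=2, N_Z=0, N_D=2, L=4
Step 1: N_B=4, N_Z=4, N_D=6, L=14
Step 2: N_B=14, N_Z=10, N_D=16, L=40
Step 3: N_B=40, N_Z=30, N_D=46, L=116
Step 4: N_B=116, N_Z=86, N_D=132, L=334
Step 5: N_B=334, N_Z=248, N_D=380, L=962

Answer: 962


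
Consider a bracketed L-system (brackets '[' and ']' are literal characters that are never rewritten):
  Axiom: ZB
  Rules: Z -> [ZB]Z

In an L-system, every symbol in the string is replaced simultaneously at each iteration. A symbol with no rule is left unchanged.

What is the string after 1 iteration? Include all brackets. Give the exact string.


Step 0: ZB
Step 1: [ZB]ZB

Answer: [ZB]ZB


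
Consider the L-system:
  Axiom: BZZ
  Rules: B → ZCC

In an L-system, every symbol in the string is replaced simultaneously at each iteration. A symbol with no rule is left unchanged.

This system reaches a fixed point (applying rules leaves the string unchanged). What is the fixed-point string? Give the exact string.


Answer: ZCCZZ

Derivation:
Step 0: BZZ
Step 1: ZCCZZ
Step 2: ZCCZZ  (unchanged — fixed point at step 1)


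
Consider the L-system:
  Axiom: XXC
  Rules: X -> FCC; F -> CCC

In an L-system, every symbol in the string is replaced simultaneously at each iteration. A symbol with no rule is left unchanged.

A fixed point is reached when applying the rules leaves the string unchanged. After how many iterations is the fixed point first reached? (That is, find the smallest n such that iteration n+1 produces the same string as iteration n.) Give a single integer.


Step 0: XXC
Step 1: FCCFCCC
Step 2: CCCCCCCCCCC
Step 3: CCCCCCCCCCC  (unchanged — fixed point at step 2)

Answer: 2


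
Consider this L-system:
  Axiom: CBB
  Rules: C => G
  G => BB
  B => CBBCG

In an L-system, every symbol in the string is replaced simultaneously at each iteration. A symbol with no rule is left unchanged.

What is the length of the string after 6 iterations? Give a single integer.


Step 0: length = 3
Step 1: length = 11
Step 2: length = 30
Step 3: length = 94
Step 4: length = 292
Step 5: length = 892
Step 6: length = 2744

Answer: 2744


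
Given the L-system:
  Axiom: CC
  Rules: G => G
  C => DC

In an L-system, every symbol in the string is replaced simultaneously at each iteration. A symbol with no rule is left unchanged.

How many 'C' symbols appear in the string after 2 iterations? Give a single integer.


Step 0: CC  (2 'C')
Step 1: DCDC  (2 'C')
Step 2: DDCDDC  (2 'C')

Answer: 2


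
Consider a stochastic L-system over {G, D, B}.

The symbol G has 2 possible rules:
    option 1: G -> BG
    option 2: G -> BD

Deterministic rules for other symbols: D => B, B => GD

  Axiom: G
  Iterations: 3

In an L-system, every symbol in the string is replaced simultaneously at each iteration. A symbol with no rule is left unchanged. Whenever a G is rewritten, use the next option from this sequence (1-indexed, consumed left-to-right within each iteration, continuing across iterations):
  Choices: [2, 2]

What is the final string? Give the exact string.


Step 0: G
Step 1: BD  (used choices [2])
Step 2: GDB  (used choices [])
Step 3: BDBGD  (used choices [2])

Answer: BDBGD


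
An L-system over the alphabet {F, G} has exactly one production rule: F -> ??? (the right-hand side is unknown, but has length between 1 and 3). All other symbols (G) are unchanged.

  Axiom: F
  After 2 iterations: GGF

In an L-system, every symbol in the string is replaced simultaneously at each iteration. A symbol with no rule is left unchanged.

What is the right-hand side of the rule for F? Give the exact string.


Trying F -> GF:
  Step 0: F
  Step 1: GF
  Step 2: GGF
Matches the given result.

Answer: GF


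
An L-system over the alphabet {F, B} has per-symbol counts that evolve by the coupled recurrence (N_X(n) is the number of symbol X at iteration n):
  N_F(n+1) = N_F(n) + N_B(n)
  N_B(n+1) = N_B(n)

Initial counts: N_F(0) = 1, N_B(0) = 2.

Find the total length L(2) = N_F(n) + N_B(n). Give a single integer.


Step 0: N_F=1, N_B=2, L=3
Step 1: N_F=3, N_B=2, L=5
Step 2: N_F=5, N_B=2, L=7

Answer: 7


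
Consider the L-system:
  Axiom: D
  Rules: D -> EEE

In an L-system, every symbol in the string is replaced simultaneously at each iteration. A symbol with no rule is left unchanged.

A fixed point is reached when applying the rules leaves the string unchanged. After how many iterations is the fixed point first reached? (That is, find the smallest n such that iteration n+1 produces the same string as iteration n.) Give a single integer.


Step 0: D
Step 1: EEE
Step 2: EEE  (unchanged — fixed point at step 1)

Answer: 1


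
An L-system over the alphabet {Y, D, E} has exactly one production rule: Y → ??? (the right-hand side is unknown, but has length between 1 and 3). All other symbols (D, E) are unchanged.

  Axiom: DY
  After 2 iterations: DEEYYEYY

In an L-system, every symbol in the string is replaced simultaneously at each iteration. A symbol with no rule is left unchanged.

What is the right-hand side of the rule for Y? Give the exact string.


Trying Y → EYY:
  Step 0: DY
  Step 1: DEYY
  Step 2: DEEYYEYY
Matches the given result.

Answer: EYY


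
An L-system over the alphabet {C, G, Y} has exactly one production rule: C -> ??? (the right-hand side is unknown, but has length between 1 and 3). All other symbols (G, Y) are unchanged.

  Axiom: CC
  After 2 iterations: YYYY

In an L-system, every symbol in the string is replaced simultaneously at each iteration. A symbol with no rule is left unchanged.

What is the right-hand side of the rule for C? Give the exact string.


Trying C -> YY:
  Step 0: CC
  Step 1: YYYY
  Step 2: YYYY
Matches the given result.

Answer: YY


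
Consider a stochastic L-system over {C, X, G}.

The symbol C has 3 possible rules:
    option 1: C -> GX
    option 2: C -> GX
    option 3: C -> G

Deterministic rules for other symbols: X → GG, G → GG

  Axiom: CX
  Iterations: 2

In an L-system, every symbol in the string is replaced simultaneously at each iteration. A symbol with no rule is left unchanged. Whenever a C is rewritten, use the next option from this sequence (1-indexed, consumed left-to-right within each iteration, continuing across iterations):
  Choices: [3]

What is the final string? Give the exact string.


Answer: GGGGGG

Derivation:
Step 0: CX
Step 1: GGG  (used choices [3])
Step 2: GGGGGG  (used choices [])


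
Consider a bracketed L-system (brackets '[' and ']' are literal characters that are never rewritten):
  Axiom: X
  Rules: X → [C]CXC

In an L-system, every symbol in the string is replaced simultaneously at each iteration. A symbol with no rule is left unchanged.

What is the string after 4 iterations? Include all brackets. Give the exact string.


Answer: [C]C[C]C[C]C[C]CXCCCC

Derivation:
Step 0: X
Step 1: [C]CXC
Step 2: [C]C[C]CXCC
Step 3: [C]C[C]C[C]CXCCC
Step 4: [C]C[C]C[C]C[C]CXCCCC


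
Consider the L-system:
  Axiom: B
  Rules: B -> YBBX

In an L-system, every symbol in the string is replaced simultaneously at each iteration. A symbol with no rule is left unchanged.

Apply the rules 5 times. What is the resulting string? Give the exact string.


Step 0: B
Step 1: YBBX
Step 2: YYBBXYBBXX
Step 3: YYYBBXYBBXXYYBBXYBBXXX
Step 4: YYYYBBXYBBXXYYBBXYBBXXXYYYBBXYBBXXYYBBXYBBXXXX
Step 5: YYYYYBBXYBBXXYYBBXYBBXXXYYYBBXYBBXXYYBBXYBBXXXXYYYYBBXYBBXXYYBBXYBBXXXYYYBBXYBBXXYYBBXYBBXXXXX

Answer: YYYYYBBXYBBXXYYBBXYBBXXXYYYBBXYBBXXYYBBXYBBXXXXYYYYBBXYBBXXYYBBXYBBXXXYYYBBXYBBXXYYBBXYBBXXXXX


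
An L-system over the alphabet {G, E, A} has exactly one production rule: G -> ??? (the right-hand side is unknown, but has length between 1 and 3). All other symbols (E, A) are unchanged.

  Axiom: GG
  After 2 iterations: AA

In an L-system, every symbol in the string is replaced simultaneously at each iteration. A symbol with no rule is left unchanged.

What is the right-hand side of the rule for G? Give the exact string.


Answer: A

Derivation:
Trying G -> A:
  Step 0: GG
  Step 1: AA
  Step 2: AA
Matches the given result.


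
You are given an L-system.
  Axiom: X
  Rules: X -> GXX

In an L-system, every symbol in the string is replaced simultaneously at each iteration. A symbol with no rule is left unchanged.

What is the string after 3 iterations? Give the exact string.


Step 0: X
Step 1: GXX
Step 2: GGXXGXX
Step 3: GGGXXGXXGGXXGXX

Answer: GGGXXGXXGGXXGXX


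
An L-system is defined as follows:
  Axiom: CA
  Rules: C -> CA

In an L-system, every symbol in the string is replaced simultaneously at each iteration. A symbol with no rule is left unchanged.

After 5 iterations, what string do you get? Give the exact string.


Answer: CAAAAAA

Derivation:
Step 0: CA
Step 1: CAA
Step 2: CAAA
Step 3: CAAAA
Step 4: CAAAAA
Step 5: CAAAAAA


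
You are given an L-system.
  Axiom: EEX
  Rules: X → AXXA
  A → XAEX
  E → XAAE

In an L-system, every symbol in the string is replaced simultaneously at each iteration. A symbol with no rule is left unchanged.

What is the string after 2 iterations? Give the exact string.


Step 0: EEX
Step 1: XAAEXAAEAXXA
Step 2: AXXAXAEXXAEXXAAEAXXAXAEXXAEXXAAEXAEXAXXAAXXAXAEX

Answer: AXXAXAEXXAEXXAAEAXXAXAEXXAEXXAAEXAEXAXXAAXXAXAEX


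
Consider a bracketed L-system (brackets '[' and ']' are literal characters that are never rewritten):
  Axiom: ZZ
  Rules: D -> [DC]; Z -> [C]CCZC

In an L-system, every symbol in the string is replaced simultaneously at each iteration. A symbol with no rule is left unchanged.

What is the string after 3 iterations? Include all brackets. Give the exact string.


Answer: [C]CC[C]CC[C]CCZCCC[C]CC[C]CC[C]CCZCCC

Derivation:
Step 0: ZZ
Step 1: [C]CCZC[C]CCZC
Step 2: [C]CC[C]CCZCC[C]CC[C]CCZCC
Step 3: [C]CC[C]CC[C]CCZCCC[C]CC[C]CC[C]CCZCCC


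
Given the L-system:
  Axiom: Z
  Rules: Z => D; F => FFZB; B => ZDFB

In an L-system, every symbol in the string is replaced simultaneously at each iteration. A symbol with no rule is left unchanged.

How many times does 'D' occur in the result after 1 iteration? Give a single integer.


Step 0: Z  (0 'D')
Step 1: D  (1 'D')

Answer: 1


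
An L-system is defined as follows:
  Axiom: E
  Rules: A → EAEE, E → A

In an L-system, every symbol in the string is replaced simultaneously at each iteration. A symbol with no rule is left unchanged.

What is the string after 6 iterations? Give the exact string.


Answer: EAEEAEAEEAAEAEEEAEEAEAEEAAEAEEAEAEEAAEAEEEAEEAEAEEAAAEAEEAAEAEEAEAEEAAEAEEEAEEEAEEAEAEEAAEAEEEAEE

Derivation:
Step 0: E
Step 1: A
Step 2: EAEE
Step 3: AEAEEAA
Step 4: EAEEAEAEEAAEAEEEAEE
Step 5: AEAEEAAEAEEAEAEEAAEAEEEAEEAEAEEAAAEAEEAA
Step 6: EAEEAEAEEAAEAEEEAEEAEAEEAAEAEEAEAEEAAEAEEEAEEAEAEEAAAEAEEAAEAEEAEAEEAAEAEEEAEEEAEEAEAEEAAEAEEEAEE


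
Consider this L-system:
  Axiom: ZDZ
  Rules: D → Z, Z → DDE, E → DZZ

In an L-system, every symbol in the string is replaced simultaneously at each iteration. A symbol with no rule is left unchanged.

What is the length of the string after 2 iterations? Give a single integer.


Answer: 13

Derivation:
Step 0: length = 3
Step 1: length = 7
Step 2: length = 13


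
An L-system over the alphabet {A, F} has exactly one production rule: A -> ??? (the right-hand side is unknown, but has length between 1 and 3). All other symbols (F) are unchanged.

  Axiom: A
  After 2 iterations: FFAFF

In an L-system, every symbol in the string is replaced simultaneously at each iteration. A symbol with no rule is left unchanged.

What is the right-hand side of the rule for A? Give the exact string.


Trying A -> FAF:
  Step 0: A
  Step 1: FAF
  Step 2: FFAFF
Matches the given result.

Answer: FAF


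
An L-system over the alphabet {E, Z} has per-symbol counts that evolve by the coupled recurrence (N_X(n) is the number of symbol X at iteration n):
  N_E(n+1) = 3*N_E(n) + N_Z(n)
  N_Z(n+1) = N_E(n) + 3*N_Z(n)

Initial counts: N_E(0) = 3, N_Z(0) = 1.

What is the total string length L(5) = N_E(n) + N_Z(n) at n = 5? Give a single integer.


Step 0: N_E=3, N_Z=1, L=4
Step 1: N_E=10, N_Z=6, L=16
Step 2: N_E=36, N_Z=28, L=64
Step 3: N_E=136, N_Z=120, L=256
Step 4: N_E=528, N_Z=496, L=1024
Step 5: N_E=2080, N_Z=2016, L=4096

Answer: 4096


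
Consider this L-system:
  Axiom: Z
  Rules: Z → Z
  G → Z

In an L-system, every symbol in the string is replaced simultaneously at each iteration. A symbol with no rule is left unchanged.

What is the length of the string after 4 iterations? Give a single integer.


Answer: 1

Derivation:
Step 0: length = 1
Step 1: length = 1
Step 2: length = 1
Step 3: length = 1
Step 4: length = 1


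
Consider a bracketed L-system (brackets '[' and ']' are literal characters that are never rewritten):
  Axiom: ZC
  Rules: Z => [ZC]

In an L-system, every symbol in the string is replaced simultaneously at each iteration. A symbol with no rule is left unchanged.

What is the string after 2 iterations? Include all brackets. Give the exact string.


Answer: [[ZC]C]C

Derivation:
Step 0: ZC
Step 1: [ZC]C
Step 2: [[ZC]C]C


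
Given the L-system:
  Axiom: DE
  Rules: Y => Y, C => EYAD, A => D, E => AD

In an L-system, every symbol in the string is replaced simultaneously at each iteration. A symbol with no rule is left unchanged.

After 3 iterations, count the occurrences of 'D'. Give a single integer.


Answer: 3

Derivation:
Step 0: DE  (1 'D')
Step 1: DAD  (2 'D')
Step 2: DDD  (3 'D')
Step 3: DDD  (3 'D')


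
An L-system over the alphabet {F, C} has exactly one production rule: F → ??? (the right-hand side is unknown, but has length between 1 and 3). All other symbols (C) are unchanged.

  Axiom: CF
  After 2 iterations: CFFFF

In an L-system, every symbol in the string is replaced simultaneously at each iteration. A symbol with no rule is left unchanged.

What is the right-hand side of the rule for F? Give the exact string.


Trying F → FF:
  Step 0: CF
  Step 1: CFF
  Step 2: CFFFF
Matches the given result.

Answer: FF


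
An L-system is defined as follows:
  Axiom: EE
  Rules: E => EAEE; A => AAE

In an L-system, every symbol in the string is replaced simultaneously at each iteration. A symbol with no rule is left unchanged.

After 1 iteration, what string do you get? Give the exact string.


Step 0: EE
Step 1: EAEEEAEE

Answer: EAEEEAEE


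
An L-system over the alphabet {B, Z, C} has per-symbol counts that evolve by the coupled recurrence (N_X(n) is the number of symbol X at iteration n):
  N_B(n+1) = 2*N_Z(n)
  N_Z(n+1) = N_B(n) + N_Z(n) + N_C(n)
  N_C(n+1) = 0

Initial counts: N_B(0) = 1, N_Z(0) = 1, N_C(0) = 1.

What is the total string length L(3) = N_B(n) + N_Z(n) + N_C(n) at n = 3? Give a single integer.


Answer: 21

Derivation:
Step 0: N_B=1, N_Z=1, N_C=1, L=3
Step 1: N_B=2, N_Z=3, N_C=0, L=5
Step 2: N_B=6, N_Z=5, N_C=0, L=11
Step 3: N_B=10, N_Z=11, N_C=0, L=21


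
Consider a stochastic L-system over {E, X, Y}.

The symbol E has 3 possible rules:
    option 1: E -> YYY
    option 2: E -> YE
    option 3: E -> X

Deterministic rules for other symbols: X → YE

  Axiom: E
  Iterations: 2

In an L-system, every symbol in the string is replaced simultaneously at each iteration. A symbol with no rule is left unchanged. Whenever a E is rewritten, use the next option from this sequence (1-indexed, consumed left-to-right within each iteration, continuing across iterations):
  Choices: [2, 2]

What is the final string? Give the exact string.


Answer: YYE

Derivation:
Step 0: E
Step 1: YE  (used choices [2])
Step 2: YYE  (used choices [2])


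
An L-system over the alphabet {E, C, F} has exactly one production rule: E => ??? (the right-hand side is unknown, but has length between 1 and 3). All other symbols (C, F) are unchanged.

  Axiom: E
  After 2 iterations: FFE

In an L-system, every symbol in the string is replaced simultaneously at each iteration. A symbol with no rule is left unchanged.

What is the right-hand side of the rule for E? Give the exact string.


Answer: FE

Derivation:
Trying E => FE:
  Step 0: E
  Step 1: FE
  Step 2: FFE
Matches the given result.


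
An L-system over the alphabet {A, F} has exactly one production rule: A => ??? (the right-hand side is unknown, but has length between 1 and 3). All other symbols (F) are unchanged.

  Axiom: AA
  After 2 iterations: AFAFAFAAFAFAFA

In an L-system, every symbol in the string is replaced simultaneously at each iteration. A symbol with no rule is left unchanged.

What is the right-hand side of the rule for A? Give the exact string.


Answer: AFA

Derivation:
Trying A => AFA:
  Step 0: AA
  Step 1: AFAAFA
  Step 2: AFAFAFAAFAFAFA
Matches the given result.


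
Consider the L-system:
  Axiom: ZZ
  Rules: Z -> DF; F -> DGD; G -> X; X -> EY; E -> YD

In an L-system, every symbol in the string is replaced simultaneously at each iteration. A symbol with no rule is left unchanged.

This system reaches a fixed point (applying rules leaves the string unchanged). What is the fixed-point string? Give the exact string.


Answer: DDYDYDDDYDYD

Derivation:
Step 0: ZZ
Step 1: DFDF
Step 2: DDGDDDGD
Step 3: DDXDDDXD
Step 4: DDEYDDDEYD
Step 5: DDYDYDDDYDYD
Step 6: DDYDYDDDYDYD  (unchanged — fixed point at step 5)


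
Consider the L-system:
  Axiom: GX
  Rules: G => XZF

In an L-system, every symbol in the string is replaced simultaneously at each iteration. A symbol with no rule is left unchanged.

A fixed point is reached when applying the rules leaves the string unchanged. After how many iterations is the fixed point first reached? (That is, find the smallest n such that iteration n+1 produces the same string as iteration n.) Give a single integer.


Answer: 1

Derivation:
Step 0: GX
Step 1: XZFX
Step 2: XZFX  (unchanged — fixed point at step 1)


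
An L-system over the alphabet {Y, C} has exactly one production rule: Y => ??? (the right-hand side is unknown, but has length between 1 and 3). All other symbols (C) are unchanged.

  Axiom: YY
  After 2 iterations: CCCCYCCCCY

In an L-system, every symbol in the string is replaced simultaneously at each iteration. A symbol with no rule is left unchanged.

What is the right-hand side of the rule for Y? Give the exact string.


Answer: CCY

Derivation:
Trying Y => CCY:
  Step 0: YY
  Step 1: CCYCCY
  Step 2: CCCCYCCCCY
Matches the given result.


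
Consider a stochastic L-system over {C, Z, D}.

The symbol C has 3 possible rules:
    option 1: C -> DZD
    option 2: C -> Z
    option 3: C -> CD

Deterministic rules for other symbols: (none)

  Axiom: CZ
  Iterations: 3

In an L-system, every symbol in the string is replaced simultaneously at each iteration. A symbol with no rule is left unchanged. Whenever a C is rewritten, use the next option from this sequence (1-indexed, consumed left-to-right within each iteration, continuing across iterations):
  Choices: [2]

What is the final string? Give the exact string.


Answer: ZZ

Derivation:
Step 0: CZ
Step 1: ZZ  (used choices [2])
Step 2: ZZ  (used choices [])
Step 3: ZZ  (used choices [])


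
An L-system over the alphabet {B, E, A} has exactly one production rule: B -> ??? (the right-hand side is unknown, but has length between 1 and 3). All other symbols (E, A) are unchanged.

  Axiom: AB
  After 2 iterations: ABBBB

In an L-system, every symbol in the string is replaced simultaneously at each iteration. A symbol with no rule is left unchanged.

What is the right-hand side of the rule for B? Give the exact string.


Trying B -> BB:
  Step 0: AB
  Step 1: ABB
  Step 2: ABBBB
Matches the given result.

Answer: BB


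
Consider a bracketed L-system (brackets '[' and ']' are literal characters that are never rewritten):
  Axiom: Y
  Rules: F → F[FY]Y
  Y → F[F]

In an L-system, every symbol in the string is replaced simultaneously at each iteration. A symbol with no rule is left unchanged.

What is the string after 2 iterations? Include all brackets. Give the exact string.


Answer: F[FY]Y[F[FY]Y]

Derivation:
Step 0: Y
Step 1: F[F]
Step 2: F[FY]Y[F[FY]Y]


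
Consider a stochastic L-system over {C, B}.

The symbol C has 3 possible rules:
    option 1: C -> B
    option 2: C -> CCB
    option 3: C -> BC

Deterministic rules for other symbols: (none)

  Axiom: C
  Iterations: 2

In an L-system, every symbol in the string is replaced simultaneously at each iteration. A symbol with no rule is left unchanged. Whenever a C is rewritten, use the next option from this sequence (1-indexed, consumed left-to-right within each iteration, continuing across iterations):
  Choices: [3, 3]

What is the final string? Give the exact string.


Answer: BBC

Derivation:
Step 0: C
Step 1: BC  (used choices [3])
Step 2: BBC  (used choices [3])


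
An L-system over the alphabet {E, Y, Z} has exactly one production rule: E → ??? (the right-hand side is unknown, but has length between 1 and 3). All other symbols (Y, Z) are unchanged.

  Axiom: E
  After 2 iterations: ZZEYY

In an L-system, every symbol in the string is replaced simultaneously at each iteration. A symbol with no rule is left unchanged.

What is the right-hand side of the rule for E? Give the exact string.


Trying E → ZEY:
  Step 0: E
  Step 1: ZEY
  Step 2: ZZEYY
Matches the given result.

Answer: ZEY


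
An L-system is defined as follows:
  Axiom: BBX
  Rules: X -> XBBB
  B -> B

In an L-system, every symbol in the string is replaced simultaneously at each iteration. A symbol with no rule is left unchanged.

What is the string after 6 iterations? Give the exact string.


Answer: BBXBBBBBBBBBBBBBBBBBB

Derivation:
Step 0: BBX
Step 1: BBXBBB
Step 2: BBXBBBBBB
Step 3: BBXBBBBBBBBB
Step 4: BBXBBBBBBBBBBBB
Step 5: BBXBBBBBBBBBBBBBBB
Step 6: BBXBBBBBBBBBBBBBBBBBB


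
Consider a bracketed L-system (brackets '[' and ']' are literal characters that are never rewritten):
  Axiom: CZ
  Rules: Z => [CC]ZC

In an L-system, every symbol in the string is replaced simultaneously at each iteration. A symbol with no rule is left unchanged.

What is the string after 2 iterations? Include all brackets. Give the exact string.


Answer: C[CC][CC]ZCC

Derivation:
Step 0: CZ
Step 1: C[CC]ZC
Step 2: C[CC][CC]ZCC


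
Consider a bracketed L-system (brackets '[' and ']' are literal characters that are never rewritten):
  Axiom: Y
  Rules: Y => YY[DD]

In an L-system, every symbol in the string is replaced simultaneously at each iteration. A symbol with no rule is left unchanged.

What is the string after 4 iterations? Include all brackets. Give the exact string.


Answer: YY[DD]YY[DD][DD]YY[DD]YY[DD][DD][DD]YY[DD]YY[DD][DD]YY[DD]YY[DD][DD][DD][DD]

Derivation:
Step 0: Y
Step 1: YY[DD]
Step 2: YY[DD]YY[DD][DD]
Step 3: YY[DD]YY[DD][DD]YY[DD]YY[DD][DD][DD]
Step 4: YY[DD]YY[DD][DD]YY[DD]YY[DD][DD][DD]YY[DD]YY[DD][DD]YY[DD]YY[DD][DD][DD][DD]


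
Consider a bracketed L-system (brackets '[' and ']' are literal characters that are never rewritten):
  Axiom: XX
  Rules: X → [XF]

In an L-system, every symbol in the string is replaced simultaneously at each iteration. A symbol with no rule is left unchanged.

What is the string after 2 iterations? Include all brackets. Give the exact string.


Answer: [[XF]F][[XF]F]

Derivation:
Step 0: XX
Step 1: [XF][XF]
Step 2: [[XF]F][[XF]F]


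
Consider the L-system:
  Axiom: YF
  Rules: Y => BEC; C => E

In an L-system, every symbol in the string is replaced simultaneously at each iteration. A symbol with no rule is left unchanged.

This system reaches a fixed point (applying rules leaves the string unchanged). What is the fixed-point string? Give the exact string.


Step 0: YF
Step 1: BECF
Step 2: BEEF
Step 3: BEEF  (unchanged — fixed point at step 2)

Answer: BEEF


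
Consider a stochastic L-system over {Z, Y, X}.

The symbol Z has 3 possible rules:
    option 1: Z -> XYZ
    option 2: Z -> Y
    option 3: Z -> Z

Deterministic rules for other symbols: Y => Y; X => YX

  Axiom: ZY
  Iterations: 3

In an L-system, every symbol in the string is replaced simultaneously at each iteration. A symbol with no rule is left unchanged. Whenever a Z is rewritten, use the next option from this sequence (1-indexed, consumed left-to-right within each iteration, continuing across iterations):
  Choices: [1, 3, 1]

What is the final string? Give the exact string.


Answer: YYXYXYZY

Derivation:
Step 0: ZY
Step 1: XYZY  (used choices [1])
Step 2: YXYZY  (used choices [3])
Step 3: YYXYXYZY  (used choices [1])


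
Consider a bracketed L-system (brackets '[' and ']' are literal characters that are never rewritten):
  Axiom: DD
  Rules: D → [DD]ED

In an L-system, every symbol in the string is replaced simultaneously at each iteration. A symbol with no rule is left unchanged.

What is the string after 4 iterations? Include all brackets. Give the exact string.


Answer: [[[[DD]ED[DD]ED]E[DD]ED[[DD]ED[DD]ED]E[DD]ED]E[[DD]ED[DD]ED]E[DD]ED[[[DD]ED[DD]ED]E[DD]ED[[DD]ED[DD]ED]E[DD]ED]E[[DD]ED[DD]ED]E[DD]ED]E[[[DD]ED[DD]ED]E[DD]ED[[DD]ED[DD]ED]E[DD]ED]E[[DD]ED[DD]ED]E[DD]ED[[[[DD]ED[DD]ED]E[DD]ED[[DD]ED[DD]ED]E[DD]ED]E[[DD]ED[DD]ED]E[DD]ED[[[DD]ED[DD]ED]E[DD]ED[[DD]ED[DD]ED]E[DD]ED]E[[DD]ED[DD]ED]E[DD]ED]E[[[DD]ED[DD]ED]E[DD]ED[[DD]ED[DD]ED]E[DD]ED]E[[DD]ED[DD]ED]E[DD]ED

Derivation:
Step 0: DD
Step 1: [DD]ED[DD]ED
Step 2: [[DD]ED[DD]ED]E[DD]ED[[DD]ED[DD]ED]E[DD]ED
Step 3: [[[DD]ED[DD]ED]E[DD]ED[[DD]ED[DD]ED]E[DD]ED]E[[DD]ED[DD]ED]E[DD]ED[[[DD]ED[DD]ED]E[DD]ED[[DD]ED[DD]ED]E[DD]ED]E[[DD]ED[DD]ED]E[DD]ED
Step 4: [[[[DD]ED[DD]ED]E[DD]ED[[DD]ED[DD]ED]E[DD]ED]E[[DD]ED[DD]ED]E[DD]ED[[[DD]ED[DD]ED]E[DD]ED[[DD]ED[DD]ED]E[DD]ED]E[[DD]ED[DD]ED]E[DD]ED]E[[[DD]ED[DD]ED]E[DD]ED[[DD]ED[DD]ED]E[DD]ED]E[[DD]ED[DD]ED]E[DD]ED[[[[DD]ED[DD]ED]E[DD]ED[[DD]ED[DD]ED]E[DD]ED]E[[DD]ED[DD]ED]E[DD]ED[[[DD]ED[DD]ED]E[DD]ED[[DD]ED[DD]ED]E[DD]ED]E[[DD]ED[DD]ED]E[DD]ED]E[[[DD]ED[DD]ED]E[DD]ED[[DD]ED[DD]ED]E[DD]ED]E[[DD]ED[DD]ED]E[DD]ED
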